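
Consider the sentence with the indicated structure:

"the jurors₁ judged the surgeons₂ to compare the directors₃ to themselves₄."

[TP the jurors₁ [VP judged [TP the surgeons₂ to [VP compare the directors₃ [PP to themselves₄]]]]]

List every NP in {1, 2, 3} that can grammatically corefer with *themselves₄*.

{2, 3}

*themselves* is an anaphor, so Principle A applies: it must be bound in its binding domain.
Binding domain of *themselves₄*: the embedded TP, whose subject is the surgeons₂.
*the jurors₁* c-commands the anaphor but is outside its binding domain → cannot satisfy Principle A.
*the surgeons₂* c-commands the anaphor within its binding domain → licit binder.
*the directors₃* c-commands the anaphor within its binding domain → licit binder.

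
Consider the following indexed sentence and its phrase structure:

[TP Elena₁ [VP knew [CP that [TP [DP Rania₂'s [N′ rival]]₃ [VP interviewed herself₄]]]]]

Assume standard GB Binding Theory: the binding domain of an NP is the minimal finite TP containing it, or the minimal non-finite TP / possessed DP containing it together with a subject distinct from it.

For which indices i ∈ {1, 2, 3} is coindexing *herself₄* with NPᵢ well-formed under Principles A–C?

{3}

*herself* is an anaphor, so Principle A applies: it must be bound in its binding domain.
Binding domain of *herself₄*: the embedded TP, whose subject is [Rania₂'s rival]₃.
*Elena₁* c-commands the anaphor but is outside its binding domain → cannot satisfy Principle A.
*Rania₂* does not c-command the anaphor → cannot bind it.
*[Rania₂'s rival]₃* c-commands the anaphor within its binding domain → licit binder.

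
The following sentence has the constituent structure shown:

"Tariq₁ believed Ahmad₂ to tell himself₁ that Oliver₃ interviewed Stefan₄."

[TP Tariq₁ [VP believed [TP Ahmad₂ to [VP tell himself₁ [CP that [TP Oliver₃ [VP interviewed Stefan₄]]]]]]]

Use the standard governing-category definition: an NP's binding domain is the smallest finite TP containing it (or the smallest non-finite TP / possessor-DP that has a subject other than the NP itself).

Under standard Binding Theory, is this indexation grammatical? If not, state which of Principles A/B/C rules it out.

The two coindexed NPs are *Tariq₁* and *himself₁*.
*himself₁* is an anaphor. Principle A requires it to be bound within its binding domain — the embedded TP, whose subject is Ahmad₂.
Within that domain it is c-commanded by *Ahmad₂*, which does not share its index.
*Tariq₁* does c-command the anaphor, but from outside its binding domain.
The anaphor is unbound in its domain → Principle A violation.

Principle A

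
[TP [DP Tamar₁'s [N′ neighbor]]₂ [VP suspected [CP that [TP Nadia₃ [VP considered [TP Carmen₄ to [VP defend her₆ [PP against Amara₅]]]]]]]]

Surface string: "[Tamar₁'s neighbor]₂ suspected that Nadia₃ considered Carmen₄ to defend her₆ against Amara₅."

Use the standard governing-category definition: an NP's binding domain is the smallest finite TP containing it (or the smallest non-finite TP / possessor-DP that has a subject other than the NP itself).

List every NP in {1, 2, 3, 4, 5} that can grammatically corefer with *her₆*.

*her* is a pronoun, so Principle B applies: it must be free in its binding domain.
Binding domain of *her₆*: the embedded TP, whose subject is Carmen₄.
*Tamar₁* and the pronoun do not c-command one another → neither Principle B nor Principle C is at stake; coindexation permitted.
*[Tamar₁'s neighbor]₂* c-commands the pronoun but from outside its binding domain, and is not c-commanded by it → coindexation permitted.
*Nadia₃* c-commands the pronoun but from outside its binding domain, and is not c-commanded by it → coindexation permitted.
*Carmen₄* c-commands the pronoun within its binding domain → coindexation would violate Principle B.
*Amara₅*: the pronoun c-commands this R-expression → coindexation would violate Principle C on *Amara₅*.

{1, 2, 3}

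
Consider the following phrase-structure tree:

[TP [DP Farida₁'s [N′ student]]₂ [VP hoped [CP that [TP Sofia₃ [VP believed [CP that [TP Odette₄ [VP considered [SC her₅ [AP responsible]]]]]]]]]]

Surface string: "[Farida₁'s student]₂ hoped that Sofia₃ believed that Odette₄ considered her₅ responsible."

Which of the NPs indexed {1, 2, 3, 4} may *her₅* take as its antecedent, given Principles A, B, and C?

{1, 2, 3}

*her* is a pronoun, so Principle B applies: it must be free in its binding domain.
Binding domain of *her₅*: the embedded TP, whose subject is Odette₄.
*Farida₁* and the pronoun do not c-command one another → neither Principle B nor Principle C is at stake; coindexation permitted.
*[Farida₁'s student]₂* c-commands the pronoun but from outside its binding domain, and is not c-commanded by it → coindexation permitted.
*Sofia₃* c-commands the pronoun but from outside its binding domain, and is not c-commanded by it → coindexation permitted.
*Odette₄* c-commands the pronoun within its binding domain → coindexation would violate Principle B.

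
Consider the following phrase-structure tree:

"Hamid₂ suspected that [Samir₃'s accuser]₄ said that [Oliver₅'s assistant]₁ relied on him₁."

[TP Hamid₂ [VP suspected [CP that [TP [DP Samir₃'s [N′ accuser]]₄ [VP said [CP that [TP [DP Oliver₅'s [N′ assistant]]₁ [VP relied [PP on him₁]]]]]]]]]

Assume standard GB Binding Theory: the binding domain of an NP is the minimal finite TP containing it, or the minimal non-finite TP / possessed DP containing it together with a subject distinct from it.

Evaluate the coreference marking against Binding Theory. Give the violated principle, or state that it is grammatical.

The two coindexed NPs are *[Oliver₅'s assistant]₁* and *him₁*.
*him₁* is a pronoun. Its binding domain is the embedded TP, whose subject is [Oliver₅'s assistant]₁.
*[Oliver₅'s assistant]₁* c-commands it within that domain and carries the same index.
The pronoun is locally bound → Principle B violation.

Principle B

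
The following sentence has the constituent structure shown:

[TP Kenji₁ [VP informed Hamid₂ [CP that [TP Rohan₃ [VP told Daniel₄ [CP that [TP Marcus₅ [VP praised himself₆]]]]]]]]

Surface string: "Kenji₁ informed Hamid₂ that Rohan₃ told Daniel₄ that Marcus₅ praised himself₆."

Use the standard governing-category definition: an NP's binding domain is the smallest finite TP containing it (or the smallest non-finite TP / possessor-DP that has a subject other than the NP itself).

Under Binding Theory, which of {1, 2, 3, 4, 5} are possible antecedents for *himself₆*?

{5}

*himself* is an anaphor, so Principle A applies: it must be bound in its binding domain.
Binding domain of *himself₆*: the embedded TP, whose subject is Marcus₅.
*Kenji₁* c-commands the anaphor but is outside its binding domain → cannot satisfy Principle A.
*Hamid₂* c-commands the anaphor but is outside its binding domain → cannot satisfy Principle A.
*Rohan₃* c-commands the anaphor but is outside its binding domain → cannot satisfy Principle A.
*Daniel₄* c-commands the anaphor but is outside its binding domain → cannot satisfy Principle A.
*Marcus₅* c-commands the anaphor within its binding domain → licit binder.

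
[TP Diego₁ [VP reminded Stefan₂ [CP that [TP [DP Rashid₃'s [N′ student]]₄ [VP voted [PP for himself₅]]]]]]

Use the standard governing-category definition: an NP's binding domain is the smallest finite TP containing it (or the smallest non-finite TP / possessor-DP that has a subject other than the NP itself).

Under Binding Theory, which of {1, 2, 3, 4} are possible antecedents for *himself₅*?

{4}

*himself* is an anaphor, so Principle A applies: it must be bound in its binding domain.
Binding domain of *himself₅*: the embedded TP, whose subject is [Rashid₃'s student]₄.
*Diego₁* c-commands the anaphor but is outside its binding domain → cannot satisfy Principle A.
*Stefan₂* c-commands the anaphor but is outside its binding domain → cannot satisfy Principle A.
*Rashid₃* does not c-command the anaphor → cannot bind it.
*[Rashid₃'s student]₄* c-commands the anaphor within its binding domain → licit binder.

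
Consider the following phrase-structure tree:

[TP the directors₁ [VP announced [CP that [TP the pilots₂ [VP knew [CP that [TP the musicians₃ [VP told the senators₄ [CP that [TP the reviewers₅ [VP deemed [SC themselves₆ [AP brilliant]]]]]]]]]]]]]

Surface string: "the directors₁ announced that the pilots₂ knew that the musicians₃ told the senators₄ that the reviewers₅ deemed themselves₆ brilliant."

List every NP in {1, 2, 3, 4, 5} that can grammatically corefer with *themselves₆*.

*themselves* is an anaphor, so Principle A applies: it must be bound in its binding domain.
Binding domain of *themselves₆*: the embedded TP, whose subject is the reviewers₅.
*the directors₁* c-commands the anaphor but is outside its binding domain → cannot satisfy Principle A.
*the pilots₂* c-commands the anaphor but is outside its binding domain → cannot satisfy Principle A.
*the musicians₃* c-commands the anaphor but is outside its binding domain → cannot satisfy Principle A.
*the senators₄* c-commands the anaphor but is outside its binding domain → cannot satisfy Principle A.
*the reviewers₅* c-commands the anaphor within its binding domain → licit binder.

{5}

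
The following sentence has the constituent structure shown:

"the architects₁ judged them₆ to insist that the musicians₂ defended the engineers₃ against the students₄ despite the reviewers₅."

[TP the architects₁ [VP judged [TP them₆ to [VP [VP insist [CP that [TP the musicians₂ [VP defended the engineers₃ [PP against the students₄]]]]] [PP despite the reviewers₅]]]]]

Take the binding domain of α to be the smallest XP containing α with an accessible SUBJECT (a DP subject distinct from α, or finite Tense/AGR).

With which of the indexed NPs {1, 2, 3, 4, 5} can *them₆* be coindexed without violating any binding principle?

*them* is a pronoun, so Principle B applies: it must be free in its binding domain.
Binding domain of *them₆*: the matrix TP, whose subject is the architects₁.
*the architects₁* c-commands the pronoun within its binding domain → coindexation would violate Principle B.
*the musicians₂*: the pronoun c-commands this R-expression → coindexation would violate Principle C on *the musicians₂*.
*the engineers₃*: the pronoun c-commands this R-expression → coindexation would violate Principle C on *the engineers₃*.
*the students₄*: the pronoun c-commands this R-expression → coindexation would violate Principle C on *the students₄*.
*the reviewers₅*: the pronoun c-commands this R-expression → coindexation would violate Principle C on *the reviewers₅*.

none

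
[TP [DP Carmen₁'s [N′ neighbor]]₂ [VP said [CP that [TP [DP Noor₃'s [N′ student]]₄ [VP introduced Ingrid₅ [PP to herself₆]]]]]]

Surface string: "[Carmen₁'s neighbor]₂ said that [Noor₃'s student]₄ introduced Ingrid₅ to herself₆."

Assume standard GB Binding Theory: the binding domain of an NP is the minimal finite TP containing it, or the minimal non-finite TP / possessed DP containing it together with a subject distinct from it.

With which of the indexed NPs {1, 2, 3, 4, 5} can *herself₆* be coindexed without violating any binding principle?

{4, 5}

*herself* is an anaphor, so Principle A applies: it must be bound in its binding domain.
Binding domain of *herself₆*: the embedded TP, whose subject is [Noor₃'s student]₄.
*Carmen₁* does not c-command the anaphor → cannot bind it.
*[Carmen₁'s neighbor]₂* c-commands the anaphor but is outside its binding domain → cannot satisfy Principle A.
*Noor₃* does not c-command the anaphor → cannot bind it.
*[Noor₃'s student]₄* c-commands the anaphor within its binding domain → licit binder.
*Ingrid₅* c-commands the anaphor within its binding domain → licit binder.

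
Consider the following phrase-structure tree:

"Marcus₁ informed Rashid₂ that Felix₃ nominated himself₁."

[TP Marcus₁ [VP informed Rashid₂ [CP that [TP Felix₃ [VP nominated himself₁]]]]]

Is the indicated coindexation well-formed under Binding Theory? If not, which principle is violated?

The two coindexed NPs are *Marcus₁* and *himself₁*.
*himself₁* is an anaphor. Principle A requires it to be bound within its binding domain — the embedded TP, whose subject is Felix₃.
Within that domain it is c-commanded by *Felix₃*, which does not share its index.
*Marcus₁* does c-command the anaphor, but from outside its binding domain.
The anaphor is unbound in its domain → Principle A violation.

Principle A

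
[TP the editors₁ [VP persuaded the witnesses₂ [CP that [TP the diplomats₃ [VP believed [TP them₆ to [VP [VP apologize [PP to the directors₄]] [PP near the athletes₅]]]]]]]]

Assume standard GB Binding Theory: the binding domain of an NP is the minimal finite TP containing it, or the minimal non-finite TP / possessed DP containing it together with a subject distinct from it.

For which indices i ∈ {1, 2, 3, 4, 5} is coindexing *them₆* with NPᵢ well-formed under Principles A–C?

*them* is a pronoun, so Principle B applies: it must be free in its binding domain.
Binding domain of *them₆*: the embedded TP, whose subject is the diplomats₃.
*the editors₁* c-commands the pronoun but from outside its binding domain, and is not c-commanded by it → coindexation permitted.
*the witnesses₂* c-commands the pronoun but from outside its binding domain, and is not c-commanded by it → coindexation permitted.
*the diplomats₃* c-commands the pronoun within its binding domain → coindexation would violate Principle B.
*the directors₄*: the pronoun c-commands this R-expression → coindexation would violate Principle C on *the directors₄*.
*the athletes₅*: the pronoun c-commands this R-expression → coindexation would violate Principle C on *the athletes₅*.

{1, 2}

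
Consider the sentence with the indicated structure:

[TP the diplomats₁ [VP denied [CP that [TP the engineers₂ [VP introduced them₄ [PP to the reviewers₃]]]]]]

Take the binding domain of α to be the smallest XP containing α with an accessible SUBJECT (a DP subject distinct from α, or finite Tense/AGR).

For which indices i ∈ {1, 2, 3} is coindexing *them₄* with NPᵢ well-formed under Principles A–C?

*them* is a pronoun, so Principle B applies: it must be free in its binding domain.
Binding domain of *them₄*: the embedded TP, whose subject is the engineers₂.
*the diplomats₁* c-commands the pronoun but from outside its binding domain, and is not c-commanded by it → coindexation permitted.
*the engineers₂* c-commands the pronoun within its binding domain → coindexation would violate Principle B.
*the reviewers₃*: the pronoun c-commands this R-expression → coindexation would violate Principle C on *the reviewers₃*.

{1}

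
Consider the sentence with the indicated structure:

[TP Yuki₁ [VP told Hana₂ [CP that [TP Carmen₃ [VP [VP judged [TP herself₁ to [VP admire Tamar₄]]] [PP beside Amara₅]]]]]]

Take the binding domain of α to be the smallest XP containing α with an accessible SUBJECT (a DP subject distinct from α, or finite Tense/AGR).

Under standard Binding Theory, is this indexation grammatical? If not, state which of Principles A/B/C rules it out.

Principle A

The two coindexed NPs are *Yuki₁* and *herself₁*.
*herself₁* is an anaphor. Principle A requires it to be bound within its binding domain — the embedded TP, whose subject is Carmen₃.
Within that domain it is c-commanded by *Carmen₃*, which does not share its index.
*Yuki₁* does c-command the anaphor, but from outside its binding domain.
The anaphor is unbound in its domain → Principle A violation.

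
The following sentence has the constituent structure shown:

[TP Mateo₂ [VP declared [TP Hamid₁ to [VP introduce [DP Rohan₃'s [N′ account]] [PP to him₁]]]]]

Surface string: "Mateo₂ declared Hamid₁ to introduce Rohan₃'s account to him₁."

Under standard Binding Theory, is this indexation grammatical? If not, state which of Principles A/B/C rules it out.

Principle B

The two coindexed NPs are *Hamid₁* and *him₁*.
*him₁* is a pronoun. Its binding domain is the embedded TP, whose subject is Hamid₁.
*Hamid₁* c-commands it within that domain and carries the same index.
The pronoun is locally bound → Principle B violation.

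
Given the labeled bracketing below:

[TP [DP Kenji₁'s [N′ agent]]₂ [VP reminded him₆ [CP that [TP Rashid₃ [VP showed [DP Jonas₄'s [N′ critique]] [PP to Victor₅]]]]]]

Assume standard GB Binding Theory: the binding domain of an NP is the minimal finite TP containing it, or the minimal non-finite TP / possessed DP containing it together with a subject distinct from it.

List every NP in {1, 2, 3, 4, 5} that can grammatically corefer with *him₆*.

{1}

*him* is a pronoun, so Principle B applies: it must be free in its binding domain.
Binding domain of *him₆*: the matrix TP, whose subject is [Kenji₁'s agent]₂.
*Kenji₁* and the pronoun do not c-command one another → neither Principle B nor Principle C is at stake; coindexation permitted.
*[Kenji₁'s agent]₂* c-commands the pronoun within its binding domain → coindexation would violate Principle B.
*Rashid₃*: the pronoun c-commands this R-expression → coindexation would violate Principle C on *Rashid₃*.
*Jonas₄*: the pronoun c-commands this R-expression → coindexation would violate Principle C on *Jonas₄*.
*Victor₅*: the pronoun c-commands this R-expression → coindexation would violate Principle C on *Victor₅*.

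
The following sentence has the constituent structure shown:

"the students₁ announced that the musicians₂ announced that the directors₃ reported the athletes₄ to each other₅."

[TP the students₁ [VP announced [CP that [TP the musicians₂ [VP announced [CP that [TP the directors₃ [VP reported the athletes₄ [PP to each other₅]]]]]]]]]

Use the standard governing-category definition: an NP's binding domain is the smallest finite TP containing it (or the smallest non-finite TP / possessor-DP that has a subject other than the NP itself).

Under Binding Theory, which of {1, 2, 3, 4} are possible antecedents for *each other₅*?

*each other* is an anaphor, so Principle A applies: it must be bound in its binding domain.
Binding domain of *each other₅*: the embedded TP, whose subject is the directors₃.
*the students₁* c-commands the anaphor but is outside its binding domain → cannot satisfy Principle A.
*the musicians₂* c-commands the anaphor but is outside its binding domain → cannot satisfy Principle A.
*the directors₃* c-commands the anaphor within its binding domain → licit binder.
*the athletes₄* c-commands the anaphor within its binding domain → licit binder.

{3, 4}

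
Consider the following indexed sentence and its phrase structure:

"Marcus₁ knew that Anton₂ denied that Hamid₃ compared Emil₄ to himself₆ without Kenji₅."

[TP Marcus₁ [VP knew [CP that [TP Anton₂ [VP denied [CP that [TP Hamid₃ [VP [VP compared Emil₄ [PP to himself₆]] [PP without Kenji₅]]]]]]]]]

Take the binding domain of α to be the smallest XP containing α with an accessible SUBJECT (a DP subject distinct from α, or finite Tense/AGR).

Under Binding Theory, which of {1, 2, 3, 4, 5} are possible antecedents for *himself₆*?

*himself* is an anaphor, so Principle A applies: it must be bound in its binding domain.
Binding domain of *himself₆*: the embedded TP, whose subject is Hamid₃.
*Marcus₁* c-commands the anaphor but is outside its binding domain → cannot satisfy Principle A.
*Anton₂* c-commands the anaphor but is outside its binding domain → cannot satisfy Principle A.
*Hamid₃* c-commands the anaphor within its binding domain → licit binder.
*Emil₄* c-commands the anaphor within its binding domain → licit binder.
*Kenji₅* does not c-command the anaphor → cannot bind it.

{3, 4}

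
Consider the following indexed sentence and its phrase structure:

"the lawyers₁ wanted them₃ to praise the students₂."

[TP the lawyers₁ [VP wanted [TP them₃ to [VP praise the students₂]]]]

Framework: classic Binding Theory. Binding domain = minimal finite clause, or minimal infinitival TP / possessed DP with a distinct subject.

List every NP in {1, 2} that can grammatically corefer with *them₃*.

*them* is a pronoun, so Principle B applies: it must be free in its binding domain.
Binding domain of *them₃*: the matrix TP, whose subject is the lawyers₁.
*the lawyers₁* c-commands the pronoun within its binding domain → coindexation would violate Principle B.
*the students₂*: the pronoun c-commands this R-expression → coindexation would violate Principle C on *the students₂*.

none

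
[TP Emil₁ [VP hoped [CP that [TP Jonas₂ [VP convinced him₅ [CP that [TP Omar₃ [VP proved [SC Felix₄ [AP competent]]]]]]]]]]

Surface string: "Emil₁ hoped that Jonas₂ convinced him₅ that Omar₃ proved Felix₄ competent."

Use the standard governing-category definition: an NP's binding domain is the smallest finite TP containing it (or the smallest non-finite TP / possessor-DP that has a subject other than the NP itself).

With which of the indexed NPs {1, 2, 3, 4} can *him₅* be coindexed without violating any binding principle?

*him* is a pronoun, so Principle B applies: it must be free in its binding domain.
Binding domain of *him₅*: the embedded TP, whose subject is Jonas₂.
*Emil₁* c-commands the pronoun but from outside its binding domain, and is not c-commanded by it → coindexation permitted.
*Jonas₂* c-commands the pronoun within its binding domain → coindexation would violate Principle B.
*Omar₃*: the pronoun c-commands this R-expression → coindexation would violate Principle C on *Omar₃*.
*Felix₄*: the pronoun c-commands this R-expression → coindexation would violate Principle C on *Felix₄*.

{1}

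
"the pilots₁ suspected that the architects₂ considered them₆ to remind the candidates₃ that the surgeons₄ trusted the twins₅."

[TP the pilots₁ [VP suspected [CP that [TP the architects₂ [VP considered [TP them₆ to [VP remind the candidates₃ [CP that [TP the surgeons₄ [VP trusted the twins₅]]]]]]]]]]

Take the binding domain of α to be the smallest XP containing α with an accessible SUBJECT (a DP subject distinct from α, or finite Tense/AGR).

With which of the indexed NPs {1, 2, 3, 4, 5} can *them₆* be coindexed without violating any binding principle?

*them* is a pronoun, so Principle B applies: it must be free in its binding domain.
Binding domain of *them₆*: the embedded TP, whose subject is the architects₂.
*the pilots₁* c-commands the pronoun but from outside its binding domain, and is not c-commanded by it → coindexation permitted.
*the architects₂* c-commands the pronoun within its binding domain → coindexation would violate Principle B.
*the candidates₃*: the pronoun c-commands this R-expression → coindexation would violate Principle C on *the candidates₃*.
*the surgeons₄*: the pronoun c-commands this R-expression → coindexation would violate Principle C on *the surgeons₄*.
*the twins₅*: the pronoun c-commands this R-expression → coindexation would violate Principle C on *the twins₅*.

{1}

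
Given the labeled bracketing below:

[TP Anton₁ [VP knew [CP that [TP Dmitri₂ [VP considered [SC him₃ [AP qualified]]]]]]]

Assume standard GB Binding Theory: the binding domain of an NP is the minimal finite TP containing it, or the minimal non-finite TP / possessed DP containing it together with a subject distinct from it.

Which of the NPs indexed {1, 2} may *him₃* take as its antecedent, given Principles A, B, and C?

{1}

*him* is a pronoun, so Principle B applies: it must be free in its binding domain.
Binding domain of *him₃*: the embedded TP, whose subject is Dmitri₂.
*Anton₁* c-commands the pronoun but from outside its binding domain, and is not c-commanded by it → coindexation permitted.
*Dmitri₂* c-commands the pronoun within its binding domain → coindexation would violate Principle B.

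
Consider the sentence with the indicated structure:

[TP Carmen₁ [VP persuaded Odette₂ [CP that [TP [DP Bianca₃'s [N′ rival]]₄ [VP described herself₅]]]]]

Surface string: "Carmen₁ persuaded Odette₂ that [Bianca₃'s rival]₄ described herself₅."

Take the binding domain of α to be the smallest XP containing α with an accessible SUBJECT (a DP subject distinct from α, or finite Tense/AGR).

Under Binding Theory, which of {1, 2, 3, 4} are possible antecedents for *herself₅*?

{4}

*herself* is an anaphor, so Principle A applies: it must be bound in its binding domain.
Binding domain of *herself₅*: the embedded TP, whose subject is [Bianca₃'s rival]₄.
*Carmen₁* c-commands the anaphor but is outside its binding domain → cannot satisfy Principle A.
*Odette₂* c-commands the anaphor but is outside its binding domain → cannot satisfy Principle A.
*Bianca₃* does not c-command the anaphor → cannot bind it.
*[Bianca₃'s rival]₄* c-commands the anaphor within its binding domain → licit binder.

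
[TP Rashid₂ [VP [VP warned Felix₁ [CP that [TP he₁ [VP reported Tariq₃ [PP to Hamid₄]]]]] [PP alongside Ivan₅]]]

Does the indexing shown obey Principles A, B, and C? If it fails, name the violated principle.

The two coindexed NPs are *Felix₁* and *he₁*.
*he₁* is a pronoun; nothing c-commands it within its binding domain (the embedded TP.), so Principle B holds trivially.
*Felix₁* is an R-expression; *he₁* does not c-command it, and no other NP shares its index, so Principle C is satisfied.
All principles are respected.

grammatical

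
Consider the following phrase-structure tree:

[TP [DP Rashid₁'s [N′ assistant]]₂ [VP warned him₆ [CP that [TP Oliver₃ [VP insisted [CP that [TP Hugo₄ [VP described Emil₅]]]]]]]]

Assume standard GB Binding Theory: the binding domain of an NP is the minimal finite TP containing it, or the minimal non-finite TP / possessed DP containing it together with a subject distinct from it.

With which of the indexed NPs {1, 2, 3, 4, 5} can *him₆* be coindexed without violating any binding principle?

*him* is a pronoun, so Principle B applies: it must be free in its binding domain.
Binding domain of *him₆*: the matrix TP, whose subject is [Rashid₁'s assistant]₂.
*Rashid₁* and the pronoun do not c-command one another → neither Principle B nor Principle C is at stake; coindexation permitted.
*[Rashid₁'s assistant]₂* c-commands the pronoun within its binding domain → coindexation would violate Principle B.
*Oliver₃*: the pronoun c-commands this R-expression → coindexation would violate Principle C on *Oliver₃*.
*Hugo₄*: the pronoun c-commands this R-expression → coindexation would violate Principle C on *Hugo₄*.
*Emil₅*: the pronoun c-commands this R-expression → coindexation would violate Principle C on *Emil₅*.

{1}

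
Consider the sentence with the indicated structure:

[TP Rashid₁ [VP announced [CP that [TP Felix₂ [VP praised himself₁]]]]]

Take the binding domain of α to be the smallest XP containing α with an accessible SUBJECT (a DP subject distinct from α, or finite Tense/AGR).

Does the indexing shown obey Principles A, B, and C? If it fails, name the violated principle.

Principle A

The two coindexed NPs are *Rashid₁* and *himself₁*.
*himself₁* is an anaphor. Principle A requires it to be bound within its binding domain — the embedded TP, whose subject is Felix₂.
Within that domain it is c-commanded by *Felix₂*, which does not share its index.
*Rashid₁* does c-command the anaphor, but from outside its binding domain.
The anaphor is unbound in its domain → Principle A violation.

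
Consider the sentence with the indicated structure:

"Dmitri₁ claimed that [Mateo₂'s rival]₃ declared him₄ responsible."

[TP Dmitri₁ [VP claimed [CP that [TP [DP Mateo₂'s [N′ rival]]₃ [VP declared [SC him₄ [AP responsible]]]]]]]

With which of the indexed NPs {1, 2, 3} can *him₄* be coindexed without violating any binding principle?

*him* is a pronoun, so Principle B applies: it must be free in its binding domain.
Binding domain of *him₄*: the embedded TP, whose subject is [Mateo₂'s rival]₃.
*Dmitri₁* c-commands the pronoun but from outside its binding domain, and is not c-commanded by it → coindexation permitted.
*Mateo₂* and the pronoun do not c-command one another → neither Principle B nor Principle C is at stake; coindexation permitted.
*[Mateo₂'s rival]₃* c-commands the pronoun within its binding domain → coindexation would violate Principle B.

{1, 2}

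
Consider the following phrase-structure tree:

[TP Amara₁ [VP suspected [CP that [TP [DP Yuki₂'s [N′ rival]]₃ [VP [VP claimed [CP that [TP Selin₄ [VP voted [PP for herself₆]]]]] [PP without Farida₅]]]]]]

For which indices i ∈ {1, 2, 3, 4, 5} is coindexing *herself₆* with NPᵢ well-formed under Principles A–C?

{4}

*herself* is an anaphor, so Principle A applies: it must be bound in its binding domain.
Binding domain of *herself₆*: the embedded TP, whose subject is Selin₄.
*Amara₁* c-commands the anaphor but is outside its binding domain → cannot satisfy Principle A.
*Yuki₂* does not c-command the anaphor → cannot bind it.
*[Yuki₂'s rival]₃* c-commands the anaphor but is outside its binding domain → cannot satisfy Principle A.
*Selin₄* c-commands the anaphor within its binding domain → licit binder.
*Farida₅* does not c-command the anaphor → cannot bind it.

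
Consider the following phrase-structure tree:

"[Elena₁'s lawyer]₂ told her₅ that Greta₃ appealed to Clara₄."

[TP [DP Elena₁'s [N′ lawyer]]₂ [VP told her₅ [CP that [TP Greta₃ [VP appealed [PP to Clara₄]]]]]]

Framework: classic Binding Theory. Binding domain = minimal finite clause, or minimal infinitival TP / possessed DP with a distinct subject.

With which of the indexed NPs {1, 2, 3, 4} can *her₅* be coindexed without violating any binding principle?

*her* is a pronoun, so Principle B applies: it must be free in its binding domain.
Binding domain of *her₅*: the matrix TP, whose subject is [Elena₁'s lawyer]₂.
*Elena₁* and the pronoun do not c-command one another → neither Principle B nor Principle C is at stake; coindexation permitted.
*[Elena₁'s lawyer]₂* c-commands the pronoun within its binding domain → coindexation would violate Principle B.
*Greta₃*: the pronoun c-commands this R-expression → coindexation would violate Principle C on *Greta₃*.
*Clara₄*: the pronoun c-commands this R-expression → coindexation would violate Principle C on *Clara₄*.

{1}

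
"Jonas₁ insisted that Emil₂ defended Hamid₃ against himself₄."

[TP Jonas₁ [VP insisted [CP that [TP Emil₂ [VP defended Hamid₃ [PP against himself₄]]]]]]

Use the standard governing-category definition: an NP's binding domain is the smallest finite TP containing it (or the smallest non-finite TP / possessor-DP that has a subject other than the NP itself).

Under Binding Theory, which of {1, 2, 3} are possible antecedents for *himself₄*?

{2, 3}

*himself* is an anaphor, so Principle A applies: it must be bound in its binding domain.
Binding domain of *himself₄*: the embedded TP, whose subject is Emil₂.
*Jonas₁* c-commands the anaphor but is outside its binding domain → cannot satisfy Principle A.
*Emil₂* c-commands the anaphor within its binding domain → licit binder.
*Hamid₃* c-commands the anaphor within its binding domain → licit binder.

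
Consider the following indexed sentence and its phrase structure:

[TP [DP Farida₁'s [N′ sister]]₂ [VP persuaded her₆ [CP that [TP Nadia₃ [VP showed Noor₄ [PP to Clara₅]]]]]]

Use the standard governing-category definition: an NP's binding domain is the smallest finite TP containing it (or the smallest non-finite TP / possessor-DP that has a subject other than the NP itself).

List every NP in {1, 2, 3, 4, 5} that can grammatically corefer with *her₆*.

*her* is a pronoun, so Principle B applies: it must be free in its binding domain.
Binding domain of *her₆*: the matrix TP, whose subject is [Farida₁'s sister]₂.
*Farida₁* and the pronoun do not c-command one another → neither Principle B nor Principle C is at stake; coindexation permitted.
*[Farida₁'s sister]₂* c-commands the pronoun within its binding domain → coindexation would violate Principle B.
*Nadia₃*: the pronoun c-commands this R-expression → coindexation would violate Principle C on *Nadia₃*.
*Noor₄*: the pronoun c-commands this R-expression → coindexation would violate Principle C on *Noor₄*.
*Clara₅*: the pronoun c-commands this R-expression → coindexation would violate Principle C on *Clara₅*.

{1}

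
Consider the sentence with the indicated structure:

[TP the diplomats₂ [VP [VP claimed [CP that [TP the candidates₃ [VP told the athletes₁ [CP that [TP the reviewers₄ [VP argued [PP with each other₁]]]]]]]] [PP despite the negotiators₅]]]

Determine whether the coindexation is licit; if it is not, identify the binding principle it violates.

Principle A

The two coindexed NPs are *the athletes₁* and *each other₁*.
*each other₁* is an anaphor. Principle A requires it to be bound within its binding domain — the embedded TP, whose subject is the reviewers₄.
Within that domain it is c-commanded by *the reviewers₄*, which does not share its index.
*the athletes₁* does c-command the anaphor, but from outside its binding domain.
The anaphor is unbound in its domain → Principle A violation.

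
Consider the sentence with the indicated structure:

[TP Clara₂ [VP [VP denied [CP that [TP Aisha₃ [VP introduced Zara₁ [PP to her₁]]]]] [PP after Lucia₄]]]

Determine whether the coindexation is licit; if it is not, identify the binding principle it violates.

The two coindexed NPs are *Zara₁* and *her₁*.
*her₁* is a pronoun. Its binding domain is the embedded TP, whose subject is Aisha₃.
*Zara₁* c-commands it within that domain and carries the same index.
The pronoun is locally bound → Principle B violation.

Principle B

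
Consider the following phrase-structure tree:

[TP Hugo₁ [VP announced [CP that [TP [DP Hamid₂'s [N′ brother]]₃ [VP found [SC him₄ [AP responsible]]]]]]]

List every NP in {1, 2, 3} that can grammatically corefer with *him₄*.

{1, 2}

*him* is a pronoun, so Principle B applies: it must be free in its binding domain.
Binding domain of *him₄*: the embedded TP, whose subject is [Hamid₂'s brother]₃.
*Hugo₁* c-commands the pronoun but from outside its binding domain, and is not c-commanded by it → coindexation permitted.
*Hamid₂* and the pronoun do not c-command one another → neither Principle B nor Principle C is at stake; coindexation permitted.
*[Hamid₂'s brother]₃* c-commands the pronoun within its binding domain → coindexation would violate Principle B.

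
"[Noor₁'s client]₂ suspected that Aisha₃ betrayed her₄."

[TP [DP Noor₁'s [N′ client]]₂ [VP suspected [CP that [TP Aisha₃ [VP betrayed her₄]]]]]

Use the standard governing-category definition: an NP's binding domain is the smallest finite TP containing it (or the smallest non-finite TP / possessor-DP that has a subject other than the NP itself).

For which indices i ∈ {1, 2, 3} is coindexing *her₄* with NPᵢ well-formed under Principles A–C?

{1, 2}

*her* is a pronoun, so Principle B applies: it must be free in its binding domain.
Binding domain of *her₄*: the embedded TP, whose subject is Aisha₃.
*Noor₁* and the pronoun do not c-command one another → neither Principle B nor Principle C is at stake; coindexation permitted.
*[Noor₁'s client]₂* c-commands the pronoun but from outside its binding domain, and is not c-commanded by it → coindexation permitted.
*Aisha₃* c-commands the pronoun within its binding domain → coindexation would violate Principle B.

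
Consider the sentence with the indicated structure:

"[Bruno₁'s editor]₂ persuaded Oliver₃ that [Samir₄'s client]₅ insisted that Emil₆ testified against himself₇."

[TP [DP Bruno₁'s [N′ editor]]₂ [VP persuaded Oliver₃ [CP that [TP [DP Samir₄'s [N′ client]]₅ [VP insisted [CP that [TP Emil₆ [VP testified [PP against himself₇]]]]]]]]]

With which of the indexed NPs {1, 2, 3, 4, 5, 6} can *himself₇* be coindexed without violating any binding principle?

*himself* is an anaphor, so Principle A applies: it must be bound in its binding domain.
Binding domain of *himself₇*: the embedded TP, whose subject is Emil₆.
*Bruno₁* does not c-command the anaphor → cannot bind it.
*[Bruno₁'s editor]₂* c-commands the anaphor but is outside its binding domain → cannot satisfy Principle A.
*Oliver₃* c-commands the anaphor but is outside its binding domain → cannot satisfy Principle A.
*Samir₄* does not c-command the anaphor → cannot bind it.
*[Samir₄'s client]₅* c-commands the anaphor but is outside its binding domain → cannot satisfy Principle A.
*Emil₆* c-commands the anaphor within its binding domain → licit binder.

{6}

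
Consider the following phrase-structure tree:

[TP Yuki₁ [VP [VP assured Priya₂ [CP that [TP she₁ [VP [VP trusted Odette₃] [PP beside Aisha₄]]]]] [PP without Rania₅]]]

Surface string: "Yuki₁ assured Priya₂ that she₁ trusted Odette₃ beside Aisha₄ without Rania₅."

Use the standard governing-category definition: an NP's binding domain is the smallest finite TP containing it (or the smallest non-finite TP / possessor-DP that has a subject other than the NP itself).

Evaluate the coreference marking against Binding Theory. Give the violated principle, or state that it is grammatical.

The two coindexed NPs are *Yuki₁* and *she₁*.
*she₁* is a pronoun; nothing c-commands it within its binding domain (the embedded TP.), so Principle B holds trivially.
*Yuki₁* is an R-expression; *she₁* does not c-command it, and no other NP shares its index, so Principle C is satisfied.
All principles are respected.

grammatical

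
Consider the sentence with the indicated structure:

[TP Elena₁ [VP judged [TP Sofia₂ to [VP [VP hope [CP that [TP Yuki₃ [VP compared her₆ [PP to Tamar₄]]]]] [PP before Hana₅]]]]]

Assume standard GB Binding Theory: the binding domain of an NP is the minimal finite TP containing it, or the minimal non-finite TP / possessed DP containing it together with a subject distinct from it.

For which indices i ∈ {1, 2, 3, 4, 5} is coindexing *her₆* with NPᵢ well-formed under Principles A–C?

*her* is a pronoun, so Principle B applies: it must be free in its binding domain.
Binding domain of *her₆*: the embedded TP, whose subject is Yuki₃.
*Elena₁* c-commands the pronoun but from outside its binding domain, and is not c-commanded by it → coindexation permitted.
*Sofia₂* c-commands the pronoun but from outside its binding domain, and is not c-commanded by it → coindexation permitted.
*Yuki₃* c-commands the pronoun within its binding domain → coindexation would violate Principle B.
*Tamar₄*: the pronoun c-commands this R-expression → coindexation would violate Principle C on *Tamar₄*.
*Hana₅* and the pronoun do not c-command one another → neither Principle B nor Principle C is at stake; coindexation permitted.

{1, 2, 5}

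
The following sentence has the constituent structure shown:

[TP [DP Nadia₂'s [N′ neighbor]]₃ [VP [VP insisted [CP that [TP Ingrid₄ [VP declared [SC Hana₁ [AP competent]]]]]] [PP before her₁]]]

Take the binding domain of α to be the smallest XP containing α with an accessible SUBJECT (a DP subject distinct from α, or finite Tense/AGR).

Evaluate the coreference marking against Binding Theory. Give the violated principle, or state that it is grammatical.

The two coindexed NPs are *Hana₁* and *her₁*.
*her₁* is a pronoun; its binding domain is the matrix TP, whose subject is [Nadia₂'s neighbor]₃. Within that domain it is c-commanded only by *[Nadia₂'s neighbor]₃*, which carries a different index — the pronoun is free locally, so Principle B holds.
*Hana₁* is an R-expression; *her₁* does not c-command it, and no other NP shares its index, so Principle C is satisfied.
All principles are respected.

grammatical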